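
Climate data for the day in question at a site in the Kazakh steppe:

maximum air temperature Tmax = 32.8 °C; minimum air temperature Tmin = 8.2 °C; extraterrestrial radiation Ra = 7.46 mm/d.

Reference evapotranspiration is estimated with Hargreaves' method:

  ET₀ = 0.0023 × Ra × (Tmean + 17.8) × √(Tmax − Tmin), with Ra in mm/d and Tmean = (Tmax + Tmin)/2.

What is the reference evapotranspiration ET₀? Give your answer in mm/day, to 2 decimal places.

3.26 mm/day

Tmean = (32.8 + 8.2)/2 = 20.50 °C
ET₀ = 0.0023 × 7.46 × (20.50 + 17.8) × √24.6 = 0.0023 × 7.46 × 38.30 × 4.9598 = 3.2593 mm/d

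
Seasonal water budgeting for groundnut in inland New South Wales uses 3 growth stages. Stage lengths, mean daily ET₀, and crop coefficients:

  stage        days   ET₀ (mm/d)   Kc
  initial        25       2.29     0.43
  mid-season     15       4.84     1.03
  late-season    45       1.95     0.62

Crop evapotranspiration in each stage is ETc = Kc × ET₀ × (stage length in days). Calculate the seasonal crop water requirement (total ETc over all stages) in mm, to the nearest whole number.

154 mm

initial: 0.43 × 2.29 × 25 = 24.62 mm
mid-season: 1.03 × 4.84 × 15 = 74.78 mm
late-season: 0.62 × 1.95 × 45 = 54.41 mm
Seasonal total = 153.81 mm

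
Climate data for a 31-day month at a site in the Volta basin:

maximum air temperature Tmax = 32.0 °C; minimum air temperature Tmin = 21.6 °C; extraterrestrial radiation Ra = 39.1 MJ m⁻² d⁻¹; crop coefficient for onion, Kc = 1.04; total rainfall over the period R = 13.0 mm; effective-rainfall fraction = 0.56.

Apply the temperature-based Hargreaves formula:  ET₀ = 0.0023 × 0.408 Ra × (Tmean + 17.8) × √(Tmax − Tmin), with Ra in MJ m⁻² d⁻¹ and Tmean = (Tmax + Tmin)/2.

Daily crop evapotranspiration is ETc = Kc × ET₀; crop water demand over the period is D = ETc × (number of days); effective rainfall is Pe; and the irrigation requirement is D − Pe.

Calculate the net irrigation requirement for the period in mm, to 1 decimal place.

162.9 mm

Tmean = (32.0 + 21.6)/2 = 26.80 °C
0.408 Ra = 0.408 × 39.1 = 15.9528 mm/d equivalent
ET₀ = 0.0023 × 15.9528 × (26.80 + 17.8) × √10.4 = 0.0023 × 15.9528 × 44.60 × 3.2249 = 5.2773 mm/d
ETc = Kc × ET₀ = 1.04 × 5.2773 = 5.4884 mm/d
Crop demand D = ETc × 31 d = 5.4884 × 31 = 170.140 mm
Pe = 0.56 × 13.0 = 7.280 mm
D − Pe = 170.140 − 7.280 = 162.860 mm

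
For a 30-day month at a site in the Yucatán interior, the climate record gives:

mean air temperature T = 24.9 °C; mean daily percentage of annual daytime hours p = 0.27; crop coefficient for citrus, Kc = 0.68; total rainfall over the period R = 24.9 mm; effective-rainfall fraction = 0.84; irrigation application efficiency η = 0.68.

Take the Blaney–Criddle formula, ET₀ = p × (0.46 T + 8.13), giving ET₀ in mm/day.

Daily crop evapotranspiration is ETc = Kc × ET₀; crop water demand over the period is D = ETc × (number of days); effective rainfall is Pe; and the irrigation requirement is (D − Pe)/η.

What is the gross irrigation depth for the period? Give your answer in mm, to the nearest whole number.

ET₀ = 0.27 × (0.46 × 24.9 + 8.13) = 0.27 × 19.584 = 5.2877 mm/d
ETc = Kc × ET₀ = 0.68 × 5.2877 = 3.5956 mm/d
Crop demand D = ETc × 30 d = 3.5956 × 30 = 107.868 mm
Pe = 0.84 × 24.9 = 20.916 mm
D − Pe = 107.868 − 20.916 = 86.952 mm
Gross irrigation = 86.952 / 0.68 = 127.871 mm

128 mm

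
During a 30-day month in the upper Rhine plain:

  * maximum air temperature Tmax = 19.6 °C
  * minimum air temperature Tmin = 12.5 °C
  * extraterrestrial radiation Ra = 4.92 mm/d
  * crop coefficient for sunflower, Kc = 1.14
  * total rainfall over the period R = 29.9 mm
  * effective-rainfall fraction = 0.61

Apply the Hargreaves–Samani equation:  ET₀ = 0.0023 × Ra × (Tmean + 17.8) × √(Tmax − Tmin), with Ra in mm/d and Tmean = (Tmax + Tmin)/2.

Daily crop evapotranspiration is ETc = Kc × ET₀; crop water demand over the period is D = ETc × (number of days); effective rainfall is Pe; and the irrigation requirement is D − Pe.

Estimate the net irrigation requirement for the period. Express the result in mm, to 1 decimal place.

16.7 mm

Tmean = (19.6 + 12.5)/2 = 16.05 °C
ET₀ = 0.0023 × 4.92 × (16.05 + 17.8) × √7.1 = 0.0023 × 4.92 × 33.85 × 2.6646 = 1.0207 mm/d
ETc = Kc × ET₀ = 1.14 × 1.0207 = 1.1636 mm/d
Crop demand D = ETc × 30 d = 1.1636 × 30 = 34.908 mm
Pe = 0.61 × 29.9 = 18.239 mm
D − Pe = 34.908 − 18.239 = 16.669 mm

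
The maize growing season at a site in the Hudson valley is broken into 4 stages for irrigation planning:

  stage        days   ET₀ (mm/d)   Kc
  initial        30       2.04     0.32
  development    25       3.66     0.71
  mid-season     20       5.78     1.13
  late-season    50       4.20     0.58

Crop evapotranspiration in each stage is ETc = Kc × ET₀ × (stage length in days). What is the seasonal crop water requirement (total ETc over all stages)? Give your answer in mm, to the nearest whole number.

337 mm

initial: 0.32 × 2.04 × 30 = 19.58 mm
development: 0.71 × 3.66 × 25 = 64.97 mm
mid-season: 1.13 × 5.78 × 20 = 130.63 mm
late-season: 0.58 × 4.20 × 50 = 121.80 mm
Seasonal total = 336.98 mm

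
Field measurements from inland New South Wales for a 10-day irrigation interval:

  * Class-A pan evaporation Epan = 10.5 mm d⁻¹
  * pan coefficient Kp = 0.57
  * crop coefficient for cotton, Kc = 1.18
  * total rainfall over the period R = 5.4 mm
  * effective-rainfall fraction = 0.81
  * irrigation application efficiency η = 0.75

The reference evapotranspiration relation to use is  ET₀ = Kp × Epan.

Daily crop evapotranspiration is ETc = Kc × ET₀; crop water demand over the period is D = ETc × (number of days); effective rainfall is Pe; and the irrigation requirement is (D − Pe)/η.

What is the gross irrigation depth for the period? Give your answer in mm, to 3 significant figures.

88.3 mm

ET₀ = 0.57 × 10.5 = 5.9850 mm/d
ETc = Kc × ET₀ = 1.18 × 5.9850 = 7.0623 mm/d
Crop demand D = ETc × 10 d = 7.0623 × 10 = 70.623 mm
Pe = 0.81 × 5.4 = 4.374 mm
D − Pe = 70.623 − 4.374 = 66.249 mm
Gross irrigation = 66.249 / 0.75 = 88.332 mm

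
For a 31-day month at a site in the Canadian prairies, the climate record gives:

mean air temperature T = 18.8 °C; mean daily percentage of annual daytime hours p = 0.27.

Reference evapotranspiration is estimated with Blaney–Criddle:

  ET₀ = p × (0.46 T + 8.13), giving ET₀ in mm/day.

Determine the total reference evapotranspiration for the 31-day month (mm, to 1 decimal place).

140.4 mm

ET₀ = 0.27 × (0.46 × 18.8 + 8.13) = 0.27 × 16.778 = 4.5301 mm/d
Monthly total = 4.5301 × 31 = 140.433 mm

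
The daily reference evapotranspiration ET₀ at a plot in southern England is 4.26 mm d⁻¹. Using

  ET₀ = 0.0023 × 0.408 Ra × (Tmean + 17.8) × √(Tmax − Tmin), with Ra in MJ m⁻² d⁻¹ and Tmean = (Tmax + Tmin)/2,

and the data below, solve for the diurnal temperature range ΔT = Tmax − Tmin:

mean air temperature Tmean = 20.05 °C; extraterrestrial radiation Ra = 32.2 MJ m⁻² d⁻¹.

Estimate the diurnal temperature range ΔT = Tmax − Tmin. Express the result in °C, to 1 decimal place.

13.9 °C

√ΔT = ET₀ / [0.0023 × 0.408 × Ra × (Tmean+17.8)] = 4.26 / (0.0023 × 13.1376 × 37.85) = 3.7248
ΔT = 3.7248² = 13.874 °C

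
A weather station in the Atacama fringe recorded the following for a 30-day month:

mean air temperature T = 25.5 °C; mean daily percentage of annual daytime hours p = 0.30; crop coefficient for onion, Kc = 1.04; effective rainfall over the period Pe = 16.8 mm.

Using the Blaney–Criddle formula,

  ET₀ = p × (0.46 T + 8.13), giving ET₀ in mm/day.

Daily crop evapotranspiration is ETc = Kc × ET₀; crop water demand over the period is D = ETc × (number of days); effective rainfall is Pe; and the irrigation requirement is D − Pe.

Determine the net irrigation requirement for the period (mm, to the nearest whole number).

ET₀ = 0.30 × (0.46 × 25.5 + 8.13) = 0.30 × 19.860 = 5.9580 mm/d
ETc = Kc × ET₀ = 1.04 × 5.9580 = 6.1963 mm/d
Crop demand D = ETc × 30 d = 6.1963 × 30 = 185.889 mm
D − Pe = 185.889 − 16.8 = 169.089 mm

169 mm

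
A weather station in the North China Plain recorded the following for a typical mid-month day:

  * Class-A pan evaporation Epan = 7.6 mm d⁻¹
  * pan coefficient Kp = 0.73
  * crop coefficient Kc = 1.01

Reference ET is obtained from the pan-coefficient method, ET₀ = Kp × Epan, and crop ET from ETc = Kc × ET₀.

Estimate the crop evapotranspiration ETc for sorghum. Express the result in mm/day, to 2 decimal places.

ET₀ = 0.73 × 7.6 = 5.5480 mm/d
ETc = Kc × ET₀ = 1.01 × 5.5480 = 5.6035 mm/d

5.60 mm/day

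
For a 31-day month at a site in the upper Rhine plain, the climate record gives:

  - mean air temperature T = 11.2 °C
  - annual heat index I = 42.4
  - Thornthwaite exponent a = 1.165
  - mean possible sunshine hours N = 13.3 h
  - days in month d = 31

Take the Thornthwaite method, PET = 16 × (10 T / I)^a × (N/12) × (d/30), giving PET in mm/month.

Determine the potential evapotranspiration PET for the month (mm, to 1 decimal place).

10T/I = 10 × 11.2 / 42.4 = 2.6415
(10T/I)^a = 2.6415^1.165 = 3.1007
Uncorrected PET = 16 × 3.1007 = 49.611 mm
Correction = (N/12)(d/30) = (13.3/12)(31/30) = 1.1453
PET = 49.611 × 1.1453 = 56.819 mm/month

56.8 mm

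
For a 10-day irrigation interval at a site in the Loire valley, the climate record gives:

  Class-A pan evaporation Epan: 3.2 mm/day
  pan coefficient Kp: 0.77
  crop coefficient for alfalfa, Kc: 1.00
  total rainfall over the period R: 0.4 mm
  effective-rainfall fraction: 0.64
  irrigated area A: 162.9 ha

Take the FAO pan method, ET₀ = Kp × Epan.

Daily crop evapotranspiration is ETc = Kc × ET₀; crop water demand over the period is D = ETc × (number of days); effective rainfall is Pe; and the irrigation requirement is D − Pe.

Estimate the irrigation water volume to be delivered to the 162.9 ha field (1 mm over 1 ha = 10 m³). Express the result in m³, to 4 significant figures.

ET₀ = 0.77 × 3.2 = 2.4640 mm/d
ETc = Kc × ET₀ = 1.00 × 2.4640 = 2.4640 mm/d
Crop demand D = ETc × 10 d = 2.4640 × 10 = 24.640 mm
Pe = 0.64 × 0.4 = 0.256 mm
D − Pe = 24.640 − 0.256 = 24.384 mm
Volume = 24.384 mm × 162.9 ha × 10 = 39721.5 m³

39720 m³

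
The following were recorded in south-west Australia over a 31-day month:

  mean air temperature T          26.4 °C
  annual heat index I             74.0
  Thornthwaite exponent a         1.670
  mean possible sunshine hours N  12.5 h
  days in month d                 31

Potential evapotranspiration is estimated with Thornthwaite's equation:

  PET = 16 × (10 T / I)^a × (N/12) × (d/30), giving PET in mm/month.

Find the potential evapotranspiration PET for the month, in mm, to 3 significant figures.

10T/I = 10 × 26.4 / 74.0 = 3.5676
(10T/I)^a = 3.5676^1.670 = 8.3650
Uncorrected PET = 16 × 8.3650 = 133.840 mm
Correction = (N/12)(d/30) = (12.5/12)(31/30) = 1.0764
PET = 133.840 × 1.0764 = 144.065 mm/month

144 mm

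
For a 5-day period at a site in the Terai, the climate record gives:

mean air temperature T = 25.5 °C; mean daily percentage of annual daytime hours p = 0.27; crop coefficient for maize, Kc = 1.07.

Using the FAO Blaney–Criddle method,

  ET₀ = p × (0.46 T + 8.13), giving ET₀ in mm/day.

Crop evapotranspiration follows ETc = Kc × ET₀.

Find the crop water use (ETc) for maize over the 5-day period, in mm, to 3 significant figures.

28.7 mm

ET₀ = 0.27 × (0.46 × 25.5 + 8.13) = 0.27 × 19.860 = 5.3622 mm/d
ETc = Kc × ET₀ = 1.07 × 5.3622 = 5.7376 mm/d
Over 5 days: 5.7376 × 5 = 28.688 mm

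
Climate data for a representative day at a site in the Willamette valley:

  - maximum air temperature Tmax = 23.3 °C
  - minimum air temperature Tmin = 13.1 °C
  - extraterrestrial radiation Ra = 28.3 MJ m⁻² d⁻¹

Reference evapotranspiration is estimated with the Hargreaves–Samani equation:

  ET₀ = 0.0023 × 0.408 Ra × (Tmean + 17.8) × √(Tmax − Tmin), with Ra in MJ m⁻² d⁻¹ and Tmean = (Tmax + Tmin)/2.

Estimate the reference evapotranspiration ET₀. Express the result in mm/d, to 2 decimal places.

Tmean = (23.3 + 13.1)/2 = 18.20 °C
0.408 Ra = 0.408 × 28.3 = 11.5464 mm/d equivalent
ET₀ = 0.0023 × 11.5464 × (18.20 + 17.8) × √10.2 = 0.0023 × 11.5464 × 36.00 × 3.1937 = 3.0533 mm/d

3.05 mm/d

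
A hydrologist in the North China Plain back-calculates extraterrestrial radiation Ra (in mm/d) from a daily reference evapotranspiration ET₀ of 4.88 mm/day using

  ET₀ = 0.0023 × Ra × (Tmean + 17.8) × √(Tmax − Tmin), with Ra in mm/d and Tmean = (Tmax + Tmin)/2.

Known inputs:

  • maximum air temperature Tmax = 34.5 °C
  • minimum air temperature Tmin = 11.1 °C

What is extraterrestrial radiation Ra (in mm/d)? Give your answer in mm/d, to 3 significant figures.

Tmean = 22.80 °C; √ΔT = 4.8374
Ra = ET₀ / [0.0023 × (Tmean+17.8) × √ΔT] = 4.88 / (0.0023 × 40.60 × 4.8374) = 10.803 mm/d

10.8 mm/d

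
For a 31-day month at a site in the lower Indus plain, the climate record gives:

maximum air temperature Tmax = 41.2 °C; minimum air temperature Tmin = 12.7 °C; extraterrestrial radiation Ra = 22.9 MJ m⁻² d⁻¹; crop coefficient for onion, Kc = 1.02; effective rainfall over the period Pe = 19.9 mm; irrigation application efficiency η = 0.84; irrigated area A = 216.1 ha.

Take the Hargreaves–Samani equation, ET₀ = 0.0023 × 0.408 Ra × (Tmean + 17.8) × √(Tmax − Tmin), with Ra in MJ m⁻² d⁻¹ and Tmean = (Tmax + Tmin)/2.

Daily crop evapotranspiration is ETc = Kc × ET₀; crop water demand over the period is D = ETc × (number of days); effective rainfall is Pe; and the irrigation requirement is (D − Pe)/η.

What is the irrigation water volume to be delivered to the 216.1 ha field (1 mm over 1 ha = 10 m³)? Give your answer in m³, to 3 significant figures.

Tmean = (41.2 + 12.7)/2 = 26.95 °C
0.408 Ra = 0.408 × 22.9 = 9.3432 mm/d equivalent
ET₀ = 0.0023 × 9.3432 × (26.95 + 17.8) × √28.5 = 0.0023 × 9.3432 × 44.75 × 5.3385 = 5.1338 mm/d
ETc = Kc × ET₀ = 1.02 × 5.1338 = 5.2365 mm/d
Crop demand D = ETc × 31 d = 5.2365 × 31 = 162.332 mm
D − Pe = 162.332 − 19.9 = 142.432 mm
Gross irrigation = 142.432 / 0.84 = 169.562 mm
Volume = 169.562 mm × 216.1 ha × 10 = 366423.5 m³

366000 m³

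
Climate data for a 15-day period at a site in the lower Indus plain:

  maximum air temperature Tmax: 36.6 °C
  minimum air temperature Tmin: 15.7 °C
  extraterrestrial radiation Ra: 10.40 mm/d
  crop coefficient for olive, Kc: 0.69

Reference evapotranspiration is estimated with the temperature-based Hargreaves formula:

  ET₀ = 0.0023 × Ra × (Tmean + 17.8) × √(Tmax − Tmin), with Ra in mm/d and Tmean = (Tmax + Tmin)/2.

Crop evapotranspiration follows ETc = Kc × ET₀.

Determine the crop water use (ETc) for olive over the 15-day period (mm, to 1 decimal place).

49.7 mm

Tmean = (36.6 + 15.7)/2 = 26.15 °C
ET₀ = 0.0023 × 10.40 × (26.15 + 17.8) × √20.9 = 0.0023 × 10.40 × 43.95 × 4.5717 = 4.8062 mm/d
ETc = Kc × ET₀ = 0.69 × 4.8062 = 3.3163 mm/d
Over 15 days: 3.3163 × 15 = 49.745 mm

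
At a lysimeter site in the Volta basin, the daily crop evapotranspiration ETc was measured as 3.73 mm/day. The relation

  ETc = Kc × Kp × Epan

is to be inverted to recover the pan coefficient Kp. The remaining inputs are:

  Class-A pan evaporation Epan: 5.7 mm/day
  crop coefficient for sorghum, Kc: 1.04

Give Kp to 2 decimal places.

0.63

ETc = Kc × Kp × Epan  ⇒  Kp = ETc / (Kc × Epan)
Kp = 3.73 / (1.04 × 5.7) = 3.73 / 5.928 = 0.6292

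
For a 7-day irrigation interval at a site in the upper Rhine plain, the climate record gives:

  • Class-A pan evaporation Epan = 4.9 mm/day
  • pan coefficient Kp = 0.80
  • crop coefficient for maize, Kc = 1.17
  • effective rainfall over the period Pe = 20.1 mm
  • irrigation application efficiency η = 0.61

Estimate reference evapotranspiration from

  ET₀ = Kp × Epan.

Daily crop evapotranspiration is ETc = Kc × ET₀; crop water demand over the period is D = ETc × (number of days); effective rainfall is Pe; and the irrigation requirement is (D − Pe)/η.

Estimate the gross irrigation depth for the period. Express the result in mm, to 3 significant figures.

ET₀ = 0.80 × 4.9 = 3.9200 mm/d
ETc = Kc × ET₀ = 1.17 × 3.9200 = 4.5864 mm/d
Crop demand D = ETc × 7 d = 4.5864 × 7 = 32.105 mm
D − Pe = 32.105 − 20.1 = 12.005 mm
Gross irrigation = 12.005 / 0.61 = 19.680 mm

19.7 mm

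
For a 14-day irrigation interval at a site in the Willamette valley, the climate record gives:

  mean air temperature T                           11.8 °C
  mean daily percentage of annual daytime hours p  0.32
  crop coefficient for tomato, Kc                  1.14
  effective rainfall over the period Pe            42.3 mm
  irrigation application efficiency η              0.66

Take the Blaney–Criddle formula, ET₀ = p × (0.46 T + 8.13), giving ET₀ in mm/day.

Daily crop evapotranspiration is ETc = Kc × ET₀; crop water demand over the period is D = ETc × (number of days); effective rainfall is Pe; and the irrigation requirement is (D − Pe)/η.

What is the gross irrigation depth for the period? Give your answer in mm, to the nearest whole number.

41 mm

ET₀ = 0.32 × (0.46 × 11.8 + 8.13) = 0.32 × 13.558 = 4.3386 mm/d
ETc = Kc × ET₀ = 1.14 × 4.3386 = 4.9460 mm/d
Crop demand D = ETc × 14 d = 4.9460 × 14 = 69.244 mm
D − Pe = 69.244 − 42.3 = 26.944 mm
Gross irrigation = 26.944 / 0.66 = 40.824 mm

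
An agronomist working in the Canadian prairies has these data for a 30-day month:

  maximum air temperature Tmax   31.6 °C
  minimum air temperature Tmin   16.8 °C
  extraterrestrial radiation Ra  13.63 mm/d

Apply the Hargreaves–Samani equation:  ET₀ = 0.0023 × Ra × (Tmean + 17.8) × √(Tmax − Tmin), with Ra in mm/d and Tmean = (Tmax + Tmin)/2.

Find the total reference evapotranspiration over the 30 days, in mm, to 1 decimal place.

152.0 mm

Tmean = (31.6 + 16.8)/2 = 24.20 °C
ET₀ = 0.0023 × 13.63 × (24.20 + 17.8) × √14.8 = 0.0023 × 13.63 × 42.00 × 3.8471 = 5.0653 mm/d
Over 30 days: 5.0653 × 30 = 151.959 mm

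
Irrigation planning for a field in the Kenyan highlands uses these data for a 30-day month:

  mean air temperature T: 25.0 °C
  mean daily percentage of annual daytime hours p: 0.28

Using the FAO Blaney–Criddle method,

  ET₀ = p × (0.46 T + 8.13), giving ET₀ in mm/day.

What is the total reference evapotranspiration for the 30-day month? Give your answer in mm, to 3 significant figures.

ET₀ = 0.28 × (0.46 × 25.0 + 8.13) = 0.28 × 19.630 = 5.4964 mm/d
Monthly total = 5.4964 × 30 = 164.892 mm

165 mm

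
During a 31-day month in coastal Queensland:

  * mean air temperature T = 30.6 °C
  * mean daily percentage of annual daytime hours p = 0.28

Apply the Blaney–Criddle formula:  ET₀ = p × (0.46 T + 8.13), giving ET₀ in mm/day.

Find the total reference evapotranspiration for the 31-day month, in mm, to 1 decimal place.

192.7 mm

ET₀ = 0.28 × (0.46 × 30.6 + 8.13) = 0.28 × 22.206 = 6.2177 mm/d
Monthly total = 6.2177 × 31 = 192.749 mm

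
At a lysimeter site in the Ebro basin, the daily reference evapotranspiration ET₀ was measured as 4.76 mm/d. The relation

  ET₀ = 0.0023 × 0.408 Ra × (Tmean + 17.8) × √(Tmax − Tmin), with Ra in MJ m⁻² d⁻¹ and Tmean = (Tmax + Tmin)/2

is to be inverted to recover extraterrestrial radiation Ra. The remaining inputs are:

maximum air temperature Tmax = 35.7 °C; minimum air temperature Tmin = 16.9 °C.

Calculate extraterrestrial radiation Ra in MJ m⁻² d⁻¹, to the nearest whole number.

27 MJ m⁻² d⁻¹

Tmean = (35.7+16.9)/2 = 26.30 °C; ΔT = 18.8
Ra = ET₀ / [0.0023 × 0.408 × (Tmean+17.8) × √ΔT]
   = 4.76 / (0.0023 × 0.408 × 44.10 × 4.3359) = 26.528 MJ m⁻² d⁻¹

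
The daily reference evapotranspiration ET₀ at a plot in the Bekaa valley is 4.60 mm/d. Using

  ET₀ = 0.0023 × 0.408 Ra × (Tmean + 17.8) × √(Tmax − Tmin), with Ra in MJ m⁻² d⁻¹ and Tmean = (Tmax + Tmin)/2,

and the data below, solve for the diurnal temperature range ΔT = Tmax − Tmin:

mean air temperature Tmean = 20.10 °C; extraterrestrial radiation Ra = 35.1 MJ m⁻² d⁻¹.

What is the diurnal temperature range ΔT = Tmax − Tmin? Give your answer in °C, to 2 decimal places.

√ΔT = ET₀ / [0.0023 × 0.408 × Ra × (Tmean+17.8)] = 4.60 / (0.0023 × 14.3208 × 37.90) = 3.6849
ΔT = 3.6849² = 13.578 °C

13.58 °C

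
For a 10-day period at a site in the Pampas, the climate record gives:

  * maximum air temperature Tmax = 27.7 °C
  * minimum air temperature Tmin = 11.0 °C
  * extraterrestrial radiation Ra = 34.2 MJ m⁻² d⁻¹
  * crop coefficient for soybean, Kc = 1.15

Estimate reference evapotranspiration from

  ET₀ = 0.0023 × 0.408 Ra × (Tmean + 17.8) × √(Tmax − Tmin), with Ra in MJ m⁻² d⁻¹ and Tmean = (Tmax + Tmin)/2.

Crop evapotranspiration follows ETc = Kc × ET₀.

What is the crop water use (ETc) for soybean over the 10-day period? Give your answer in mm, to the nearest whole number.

56 mm

Tmean = (27.7 + 11.0)/2 = 19.35 °C
0.408 Ra = 0.408 × 34.2 = 13.9536 mm/d equivalent
ET₀ = 0.0023 × 13.9536 × (19.35 + 17.8) × √16.7 = 0.0023 × 13.9536 × 37.15 × 4.0866 = 4.8723 mm/d
ETc = Kc × ET₀ = 1.15 × 4.8723 = 5.6031 mm/d
Over 10 days: 5.6031 × 10 = 56.031 mm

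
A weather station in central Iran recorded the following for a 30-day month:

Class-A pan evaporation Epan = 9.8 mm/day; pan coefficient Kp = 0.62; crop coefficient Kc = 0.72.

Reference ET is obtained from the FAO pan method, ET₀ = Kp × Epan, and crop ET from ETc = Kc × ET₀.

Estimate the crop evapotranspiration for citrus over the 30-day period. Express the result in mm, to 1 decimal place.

131.2 mm

ET₀ = 0.62 × 9.8 = 6.0760 mm/d
ETc = Kc × ET₀ = 0.72 × 6.0760 = 4.3747 mm/d
Over 30 days: 4.3747 × 30 = 131.241 mm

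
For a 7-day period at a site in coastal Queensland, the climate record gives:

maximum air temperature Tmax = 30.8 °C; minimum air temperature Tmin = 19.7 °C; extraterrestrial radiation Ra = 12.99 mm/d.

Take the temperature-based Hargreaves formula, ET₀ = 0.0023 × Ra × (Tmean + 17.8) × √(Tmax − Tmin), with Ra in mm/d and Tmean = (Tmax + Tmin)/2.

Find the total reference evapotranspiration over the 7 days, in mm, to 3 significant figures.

Tmean = (30.8 + 19.7)/2 = 25.25 °C
ET₀ = 0.0023 × 12.99 × (25.25 + 17.8) × √11.1 = 0.0023 × 12.99 × 43.05 × 3.3317 = 4.2852 mm/d
Over 7 days: 4.2852 × 7 = 29.996 mm

30.0 mm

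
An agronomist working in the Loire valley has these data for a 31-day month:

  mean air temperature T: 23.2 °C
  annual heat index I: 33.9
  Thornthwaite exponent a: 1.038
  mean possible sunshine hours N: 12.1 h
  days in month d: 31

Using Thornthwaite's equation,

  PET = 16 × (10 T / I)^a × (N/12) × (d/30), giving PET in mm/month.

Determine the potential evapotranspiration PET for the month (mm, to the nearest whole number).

10T/I = 10 × 23.2 / 33.9 = 6.8437
(10T/I)^a = 6.8437^1.038 = 7.3626
Uncorrected PET = 16 × 7.3626 = 117.802 mm
Correction = (N/12)(d/30) = (12.1/12)(31/30) = 1.0419
PET = 117.802 × 1.0419 = 122.738 mm/month

123 mm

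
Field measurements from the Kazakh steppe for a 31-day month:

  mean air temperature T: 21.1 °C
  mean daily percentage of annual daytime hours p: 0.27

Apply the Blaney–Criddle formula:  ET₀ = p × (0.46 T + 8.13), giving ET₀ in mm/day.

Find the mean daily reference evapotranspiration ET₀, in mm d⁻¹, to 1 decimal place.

ET₀ = 0.27 × (0.46 × 21.1 + 8.13) = 0.27 × 17.836 = 4.8157 mm/d

4.8 mm d⁻¹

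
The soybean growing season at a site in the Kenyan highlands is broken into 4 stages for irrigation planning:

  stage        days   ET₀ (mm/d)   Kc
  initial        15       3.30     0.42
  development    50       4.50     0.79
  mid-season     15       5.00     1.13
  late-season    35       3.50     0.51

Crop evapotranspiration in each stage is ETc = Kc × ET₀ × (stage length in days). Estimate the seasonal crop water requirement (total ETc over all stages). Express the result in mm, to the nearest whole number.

346 mm

initial: 0.42 × 3.30 × 15 = 20.79 mm
development: 0.79 × 4.50 × 50 = 177.75 mm
mid-season: 1.13 × 5.00 × 15 = 84.75 mm
late-season: 0.51 × 3.50 × 35 = 62.48 mm
Seasonal total = 345.77 mm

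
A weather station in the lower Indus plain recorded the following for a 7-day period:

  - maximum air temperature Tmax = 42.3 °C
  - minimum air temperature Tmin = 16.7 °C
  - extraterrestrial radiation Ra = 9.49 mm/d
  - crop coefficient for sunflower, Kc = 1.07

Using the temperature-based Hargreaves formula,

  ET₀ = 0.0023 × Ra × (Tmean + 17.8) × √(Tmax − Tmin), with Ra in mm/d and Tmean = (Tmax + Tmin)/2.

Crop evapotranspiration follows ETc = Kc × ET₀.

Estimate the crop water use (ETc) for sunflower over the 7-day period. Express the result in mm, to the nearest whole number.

Tmean = (42.3 + 16.7)/2 = 29.50 °C
ET₀ = 0.0023 × 9.49 × (29.50 + 17.8) × √25.6 = 0.0023 × 9.49 × 47.30 × 5.0596 = 5.2236 mm/d
ETc = Kc × ET₀ = 1.07 × 5.2236 = 5.5893 mm/d
Over 7 days: 5.5893 × 7 = 39.125 mm

39 mm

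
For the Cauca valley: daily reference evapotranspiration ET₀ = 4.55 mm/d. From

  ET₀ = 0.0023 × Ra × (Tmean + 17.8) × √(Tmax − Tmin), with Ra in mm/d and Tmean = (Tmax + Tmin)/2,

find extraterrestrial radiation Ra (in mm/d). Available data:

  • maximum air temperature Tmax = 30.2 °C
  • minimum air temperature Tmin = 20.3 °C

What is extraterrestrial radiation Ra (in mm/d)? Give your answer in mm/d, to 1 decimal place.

Tmean = 25.25 °C; √ΔT = 3.1464
Ra = ET₀ / [0.0023 × (Tmean+17.8) × √ΔT] = 4.55 / (0.0023 × 43.05 × 3.1464) = 14.605 mm/d

14.6 mm/d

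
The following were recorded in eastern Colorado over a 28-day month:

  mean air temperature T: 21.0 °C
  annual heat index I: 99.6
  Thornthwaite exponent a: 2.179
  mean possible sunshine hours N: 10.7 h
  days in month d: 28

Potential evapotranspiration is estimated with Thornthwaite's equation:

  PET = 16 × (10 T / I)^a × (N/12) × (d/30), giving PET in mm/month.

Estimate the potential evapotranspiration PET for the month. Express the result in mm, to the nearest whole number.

10T/I = 10 × 21.0 / 99.6 = 2.1084
(10T/I)^a = 2.1084^2.179 = 5.0803
Uncorrected PET = 16 × 5.0803 = 81.285 mm
Correction = (N/12)(d/30) = (10.7/12)(28/30) = 0.8322
PET = 81.285 × 0.8322 = 67.645 mm/month

68 mm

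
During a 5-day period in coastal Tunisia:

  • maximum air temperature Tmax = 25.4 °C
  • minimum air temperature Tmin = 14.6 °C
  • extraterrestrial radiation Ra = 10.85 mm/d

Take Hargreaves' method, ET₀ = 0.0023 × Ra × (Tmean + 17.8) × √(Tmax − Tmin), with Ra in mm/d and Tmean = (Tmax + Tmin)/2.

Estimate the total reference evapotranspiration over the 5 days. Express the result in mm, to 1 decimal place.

Tmean = (25.4 + 14.6)/2 = 20.00 °C
ET₀ = 0.0023 × 10.85 × (20.00 + 17.8) × √10.8 = 0.0023 × 10.85 × 37.80 × 3.2863 = 3.1000 mm/d
Over 5 days: 3.1000 × 5 = 15.500 mm

15.5 mm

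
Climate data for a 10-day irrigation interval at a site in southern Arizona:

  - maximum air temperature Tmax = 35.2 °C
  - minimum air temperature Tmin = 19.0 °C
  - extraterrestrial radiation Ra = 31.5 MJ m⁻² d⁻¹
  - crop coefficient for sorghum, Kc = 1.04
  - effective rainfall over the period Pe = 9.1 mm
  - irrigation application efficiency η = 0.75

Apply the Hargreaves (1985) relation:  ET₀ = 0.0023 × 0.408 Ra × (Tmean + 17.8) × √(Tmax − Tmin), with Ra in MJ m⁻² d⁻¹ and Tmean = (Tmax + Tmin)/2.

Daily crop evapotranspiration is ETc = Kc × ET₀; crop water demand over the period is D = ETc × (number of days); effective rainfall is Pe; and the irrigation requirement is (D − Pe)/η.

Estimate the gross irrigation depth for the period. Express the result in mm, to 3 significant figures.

61.9 mm

Tmean = (35.2 + 19.0)/2 = 27.10 °C
0.408 Ra = 0.408 × 31.5 = 12.8520 mm/d equivalent
ET₀ = 0.0023 × 12.8520 × (27.10 + 17.8) × √16.2 = 0.0023 × 12.8520 × 44.90 × 4.0249 = 5.3420 mm/d
ETc = Kc × ET₀ = 1.04 × 5.3420 = 5.5557 mm/d
Crop demand D = ETc × 10 d = 5.5557 × 10 = 55.557 mm
D − Pe = 55.557 − 9.1 = 46.457 mm
Gross irrigation = 46.457 / 0.75 = 61.943 mm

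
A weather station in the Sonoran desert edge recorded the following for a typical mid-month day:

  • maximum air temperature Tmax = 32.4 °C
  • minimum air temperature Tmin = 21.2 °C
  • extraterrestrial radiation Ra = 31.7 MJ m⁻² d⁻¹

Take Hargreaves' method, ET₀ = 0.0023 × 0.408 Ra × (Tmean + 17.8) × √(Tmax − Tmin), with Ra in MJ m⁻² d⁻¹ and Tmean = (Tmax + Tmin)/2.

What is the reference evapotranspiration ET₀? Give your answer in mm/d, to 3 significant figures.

Tmean = (32.4 + 21.2)/2 = 26.80 °C
0.408 Ra = 0.408 × 31.7 = 12.9336 mm/d equivalent
ET₀ = 0.0023 × 12.9336 × (26.80 + 17.8) × √11.2 = 0.0023 × 12.9336 × 44.60 × 3.3466 = 4.4400 mm/d

4.44 mm/d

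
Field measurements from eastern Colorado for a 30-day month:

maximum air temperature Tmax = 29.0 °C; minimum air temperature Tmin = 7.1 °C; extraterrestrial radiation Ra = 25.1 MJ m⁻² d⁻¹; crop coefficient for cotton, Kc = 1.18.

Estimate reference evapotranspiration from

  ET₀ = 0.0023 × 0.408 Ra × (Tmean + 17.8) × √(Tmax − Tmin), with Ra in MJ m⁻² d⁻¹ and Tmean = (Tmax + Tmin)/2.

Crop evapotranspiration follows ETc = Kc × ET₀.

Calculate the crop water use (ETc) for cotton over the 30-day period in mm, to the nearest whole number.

Tmean = (29.0 + 7.1)/2 = 18.05 °C
0.408 Ra = 0.408 × 25.1 = 10.2408 mm/d equivalent
ET₀ = 0.0023 × 10.2408 × (18.05 + 17.8) × √21.9 = 0.0023 × 10.2408 × 35.85 × 4.6797 = 3.9516 mm/d
ETc = Kc × ET₀ = 1.18 × 3.9516 = 4.6629 mm/d
Over 30 days: 4.6629 × 30 = 139.887 mm

140 mm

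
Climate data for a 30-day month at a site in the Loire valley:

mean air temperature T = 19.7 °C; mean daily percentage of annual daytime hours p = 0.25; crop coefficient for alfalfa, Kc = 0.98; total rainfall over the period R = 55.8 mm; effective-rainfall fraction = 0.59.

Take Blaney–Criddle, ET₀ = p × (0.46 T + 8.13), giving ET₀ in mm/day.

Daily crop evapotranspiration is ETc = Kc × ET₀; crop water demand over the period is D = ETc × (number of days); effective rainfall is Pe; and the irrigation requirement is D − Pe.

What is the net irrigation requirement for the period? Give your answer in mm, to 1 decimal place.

93.4 mm

ET₀ = 0.25 × (0.46 × 19.7 + 8.13) = 0.25 × 17.192 = 4.2980 mm/d
ETc = Kc × ET₀ = 0.98 × 4.2980 = 4.2120 mm/d
Crop demand D = ETc × 30 d = 4.2120 × 30 = 126.360 mm
Pe = 0.59 × 55.8 = 32.922 mm
D − Pe = 126.360 − 32.922 = 93.438 mm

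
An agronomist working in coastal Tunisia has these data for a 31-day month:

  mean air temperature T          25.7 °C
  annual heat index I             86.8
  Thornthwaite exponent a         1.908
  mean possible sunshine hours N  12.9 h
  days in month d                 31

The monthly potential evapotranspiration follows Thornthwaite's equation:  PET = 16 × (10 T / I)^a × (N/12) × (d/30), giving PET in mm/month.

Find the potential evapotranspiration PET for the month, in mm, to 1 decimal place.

141.0 mm

10T/I = 10 × 25.7 / 86.8 = 2.9608
(10T/I)^a = 2.9608^1.908 = 7.9332
Uncorrected PET = 16 × 7.9332 = 126.931 mm
Correction = (N/12)(d/30) = (12.9/12)(31/30) = 1.1108
PET = 126.931 × 1.1108 = 140.995 mm/month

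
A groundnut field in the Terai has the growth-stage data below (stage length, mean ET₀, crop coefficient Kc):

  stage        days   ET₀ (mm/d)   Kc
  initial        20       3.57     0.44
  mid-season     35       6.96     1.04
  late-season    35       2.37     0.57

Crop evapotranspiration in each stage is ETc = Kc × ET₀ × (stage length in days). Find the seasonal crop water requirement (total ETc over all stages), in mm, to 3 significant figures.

initial: 0.44 × 3.57 × 20 = 31.42 mm
mid-season: 1.04 × 6.96 × 35 = 253.34 mm
late-season: 0.57 × 2.37 × 35 = 47.28 mm
Seasonal total = 332.04 mm

332 mm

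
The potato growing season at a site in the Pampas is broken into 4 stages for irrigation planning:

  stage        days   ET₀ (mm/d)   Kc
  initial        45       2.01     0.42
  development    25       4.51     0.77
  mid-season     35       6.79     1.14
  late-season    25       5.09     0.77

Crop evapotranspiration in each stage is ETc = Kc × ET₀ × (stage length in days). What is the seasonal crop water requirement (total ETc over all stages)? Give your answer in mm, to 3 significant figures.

494 mm

initial: 0.42 × 2.01 × 45 = 37.99 mm
development: 0.77 × 4.51 × 25 = 86.82 mm
mid-season: 1.14 × 6.79 × 35 = 270.92 mm
late-season: 0.77 × 5.09 × 25 = 97.98 mm
Seasonal total = 493.71 mm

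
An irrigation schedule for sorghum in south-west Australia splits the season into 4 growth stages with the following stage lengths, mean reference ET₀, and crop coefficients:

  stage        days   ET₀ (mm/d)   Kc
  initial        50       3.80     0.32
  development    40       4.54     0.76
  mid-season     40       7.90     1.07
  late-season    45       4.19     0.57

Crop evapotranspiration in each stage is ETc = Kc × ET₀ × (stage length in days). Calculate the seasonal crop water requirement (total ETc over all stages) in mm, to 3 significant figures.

644 mm

initial: 0.32 × 3.80 × 50 = 60.80 mm
development: 0.76 × 4.54 × 40 = 138.02 mm
mid-season: 1.07 × 7.90 × 40 = 338.12 mm
late-season: 0.57 × 4.19 × 45 = 107.47 mm
Seasonal total = 644.41 mm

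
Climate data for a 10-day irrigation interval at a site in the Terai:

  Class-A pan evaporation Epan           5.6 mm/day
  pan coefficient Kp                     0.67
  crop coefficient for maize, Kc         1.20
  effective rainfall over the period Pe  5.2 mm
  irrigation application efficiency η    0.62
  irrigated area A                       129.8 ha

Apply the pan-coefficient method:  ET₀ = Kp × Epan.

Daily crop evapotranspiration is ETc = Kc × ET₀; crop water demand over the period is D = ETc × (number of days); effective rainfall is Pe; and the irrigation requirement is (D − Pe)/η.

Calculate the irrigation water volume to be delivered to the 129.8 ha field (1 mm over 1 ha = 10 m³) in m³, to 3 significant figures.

83400 m³

ET₀ = 0.67 × 5.6 = 3.7520 mm/d
ETc = Kc × ET₀ = 1.20 × 3.7520 = 4.5024 mm/d
Crop demand D = ETc × 10 d = 4.5024 × 10 = 45.024 mm
D − Pe = 45.024 − 5.2 = 39.824 mm
Gross irrigation = 39.824 / 0.62 = 64.232 mm
Volume = 64.232 mm × 129.8 ha × 10 = 83373.1 m³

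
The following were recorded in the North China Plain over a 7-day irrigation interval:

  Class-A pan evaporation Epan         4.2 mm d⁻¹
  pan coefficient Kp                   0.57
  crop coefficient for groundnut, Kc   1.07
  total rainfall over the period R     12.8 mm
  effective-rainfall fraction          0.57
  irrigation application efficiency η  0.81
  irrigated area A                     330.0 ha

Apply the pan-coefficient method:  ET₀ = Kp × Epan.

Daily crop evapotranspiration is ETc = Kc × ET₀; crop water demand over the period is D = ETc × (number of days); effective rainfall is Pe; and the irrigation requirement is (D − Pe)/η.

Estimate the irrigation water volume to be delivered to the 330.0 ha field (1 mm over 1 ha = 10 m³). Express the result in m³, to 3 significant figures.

ET₀ = 0.57 × 4.2 = 2.3940 mm/d
ETc = Kc × ET₀ = 1.07 × 2.3940 = 2.5616 mm/d
Crop demand D = ETc × 7 d = 2.5616 × 7 = 17.931 mm
Pe = 0.57 × 12.8 = 7.296 mm
D − Pe = 17.931 − 7.296 = 10.635 mm
Gross irrigation = 10.635 / 0.81 = 13.130 mm
Volume = 13.130 mm × 330.0 ha × 10 = 43329.0 m³

43300 m³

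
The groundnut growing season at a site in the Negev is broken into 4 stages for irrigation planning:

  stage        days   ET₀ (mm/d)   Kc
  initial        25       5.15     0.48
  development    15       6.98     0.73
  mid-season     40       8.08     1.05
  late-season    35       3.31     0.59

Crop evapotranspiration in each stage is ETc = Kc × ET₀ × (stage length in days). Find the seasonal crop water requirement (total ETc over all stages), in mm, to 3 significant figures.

initial: 0.48 × 5.15 × 25 = 61.80 mm
development: 0.73 × 6.98 × 15 = 76.43 mm
mid-season: 1.05 × 8.08 × 40 = 339.36 mm
late-season: 0.59 × 3.31 × 35 = 68.35 mm
Seasonal total = 545.94 mm

546 mm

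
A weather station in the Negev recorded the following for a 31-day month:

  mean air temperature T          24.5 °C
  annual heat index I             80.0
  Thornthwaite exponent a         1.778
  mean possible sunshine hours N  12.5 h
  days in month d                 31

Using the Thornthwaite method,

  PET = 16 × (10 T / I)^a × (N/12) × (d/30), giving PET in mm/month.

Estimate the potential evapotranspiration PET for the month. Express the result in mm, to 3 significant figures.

126 mm

10T/I = 10 × 24.5 / 80.0 = 3.0625
(10T/I)^a = 3.0625^1.778 = 7.3155
Uncorrected PET = 16 × 7.3155 = 117.048 mm
Correction = (N/12)(d/30) = (12.5/12)(31/30) = 1.0764
PET = 117.048 × 1.0764 = 125.990 mm/month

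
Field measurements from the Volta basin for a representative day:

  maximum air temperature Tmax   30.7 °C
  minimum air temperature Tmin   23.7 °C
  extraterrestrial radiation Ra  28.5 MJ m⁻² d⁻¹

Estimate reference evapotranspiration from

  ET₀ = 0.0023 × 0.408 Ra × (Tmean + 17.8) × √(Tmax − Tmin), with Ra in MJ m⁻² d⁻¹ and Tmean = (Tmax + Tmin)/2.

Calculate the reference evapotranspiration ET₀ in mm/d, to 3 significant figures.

3.18 mm/d

Tmean = (30.7 + 23.7)/2 = 27.20 °C
0.408 Ra = 0.408 × 28.5 = 11.6280 mm/d equivalent
ET₀ = 0.0023 × 11.6280 × (27.20 + 17.8) × √7.0 = 0.0023 × 11.6280 × 45.00 × 2.6458 = 3.1842 mm/d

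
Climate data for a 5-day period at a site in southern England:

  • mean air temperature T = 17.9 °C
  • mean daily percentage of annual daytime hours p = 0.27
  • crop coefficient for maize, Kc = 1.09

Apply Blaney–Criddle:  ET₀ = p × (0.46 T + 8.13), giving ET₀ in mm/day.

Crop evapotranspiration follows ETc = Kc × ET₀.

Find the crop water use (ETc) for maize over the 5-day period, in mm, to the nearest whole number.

24 mm

ET₀ = 0.27 × (0.46 × 17.9 + 8.13) = 0.27 × 16.364 = 4.4183 mm/d
ETc = Kc × ET₀ = 1.09 × 4.4183 = 4.8159 mm/d
Over 5 days: 4.8159 × 5 = 24.080 mm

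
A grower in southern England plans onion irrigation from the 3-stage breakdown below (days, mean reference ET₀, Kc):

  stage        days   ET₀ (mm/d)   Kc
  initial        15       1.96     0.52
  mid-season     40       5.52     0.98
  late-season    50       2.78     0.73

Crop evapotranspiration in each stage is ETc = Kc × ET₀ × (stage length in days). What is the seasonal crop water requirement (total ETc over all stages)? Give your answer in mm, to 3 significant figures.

333 mm

initial: 0.52 × 1.96 × 15 = 15.29 mm
mid-season: 0.98 × 5.52 × 40 = 216.38 mm
late-season: 0.73 × 2.78 × 50 = 101.47 mm
Seasonal total = 333.14 mm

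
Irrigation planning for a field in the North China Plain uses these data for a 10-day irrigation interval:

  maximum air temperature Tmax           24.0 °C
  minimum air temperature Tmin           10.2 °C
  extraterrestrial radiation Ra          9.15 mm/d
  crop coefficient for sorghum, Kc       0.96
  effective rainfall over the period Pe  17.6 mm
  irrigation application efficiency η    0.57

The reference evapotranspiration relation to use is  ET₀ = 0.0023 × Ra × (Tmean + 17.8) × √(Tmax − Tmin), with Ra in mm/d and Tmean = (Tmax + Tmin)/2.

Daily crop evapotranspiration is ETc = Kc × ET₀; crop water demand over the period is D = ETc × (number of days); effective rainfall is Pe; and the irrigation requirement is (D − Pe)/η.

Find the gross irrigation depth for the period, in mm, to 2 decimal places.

15.08 mm

Tmean = (24.0 + 10.2)/2 = 17.10 °C
ET₀ = 0.0023 × 9.15 × (17.10 + 17.8) × √13.8 = 0.0023 × 9.15 × 34.90 × 3.7148 = 2.7284 mm/d
ETc = Kc × ET₀ = 0.96 × 2.7284 = 2.6193 mm/d
Crop demand D = ETc × 10 d = 2.6193 × 10 = 26.193 mm
D − Pe = 26.193 − 17.6 = 8.593 mm
Gross irrigation = 8.593 / 0.57 = 15.075 mm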